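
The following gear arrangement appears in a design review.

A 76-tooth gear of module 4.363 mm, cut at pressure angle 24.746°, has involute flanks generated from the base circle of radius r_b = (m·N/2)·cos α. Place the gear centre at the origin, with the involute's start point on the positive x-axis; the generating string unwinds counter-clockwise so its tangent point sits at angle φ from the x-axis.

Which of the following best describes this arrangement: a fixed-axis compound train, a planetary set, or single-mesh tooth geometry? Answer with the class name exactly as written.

single-mesh tooth geometry

topology: single-mesh involute geometry — m = 4.363, N = 76
classification: single-mesh tooth geometry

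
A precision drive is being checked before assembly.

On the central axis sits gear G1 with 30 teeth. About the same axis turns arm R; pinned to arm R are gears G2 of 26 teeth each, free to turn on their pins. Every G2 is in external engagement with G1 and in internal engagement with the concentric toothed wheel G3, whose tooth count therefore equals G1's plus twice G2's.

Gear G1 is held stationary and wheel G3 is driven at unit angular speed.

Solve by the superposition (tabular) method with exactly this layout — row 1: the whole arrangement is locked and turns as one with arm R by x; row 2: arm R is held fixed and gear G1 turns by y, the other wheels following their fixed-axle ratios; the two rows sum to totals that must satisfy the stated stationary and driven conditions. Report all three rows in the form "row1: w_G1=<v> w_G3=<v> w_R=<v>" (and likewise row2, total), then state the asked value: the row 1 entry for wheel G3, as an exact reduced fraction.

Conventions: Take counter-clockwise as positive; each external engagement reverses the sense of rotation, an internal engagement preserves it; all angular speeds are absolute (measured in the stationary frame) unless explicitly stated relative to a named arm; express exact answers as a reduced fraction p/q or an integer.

planetary set (30T centre, 26T on arm, 82T internal) — Willis relation
row 1 — lock + rotate with arm: ω_sun = ω_ring = ω_arm = x
row 2 (arm held, sun turns y): ω_ring = −(30/82)·y, ω_arm = 0
boundary: total ω_sun = x + y = 0 and total ω_ring = x − (30/82)·y = 1  ⇒  y = -41/56, x = 41/56
row 2 ring = −(30/82)·(-41/56) = 15/56
totals (row 1 + row 2): sun 41/56 + (-41/56) = 0, ring 41/56 + 15/56 = 1, arm 41/56 + 0 = 41/56
asked cell (row1, ring) = 41/56

row1: w_G1=41/56 w_G3=41/56 w_R=41/56
row2: w_G1=-41/56 w_G3=15/56 w_R=0
total: w_G1=0 w_G3=1 w_R=41/56
asked value: 41/56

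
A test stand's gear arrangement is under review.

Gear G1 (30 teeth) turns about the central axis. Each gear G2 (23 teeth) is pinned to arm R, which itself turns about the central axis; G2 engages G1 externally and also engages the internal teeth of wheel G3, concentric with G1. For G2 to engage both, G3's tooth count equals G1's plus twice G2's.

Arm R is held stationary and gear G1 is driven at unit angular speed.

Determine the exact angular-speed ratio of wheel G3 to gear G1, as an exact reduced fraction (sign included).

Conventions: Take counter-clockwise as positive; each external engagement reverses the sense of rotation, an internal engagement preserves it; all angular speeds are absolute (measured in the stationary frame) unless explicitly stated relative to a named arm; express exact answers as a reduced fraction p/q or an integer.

-15/38

class = planetary set [G3 = 30+2·23 = 76; Willis about the carrier]
ring teeth: 30 + 2·23 = 76
30(ω_sun−ω_arm) = −76(ω_ring−ω_arm),  ω_arm = 0, ω_sun = 1
ω_ring = 0 − (30/76)(1−0) = -15/38
ω_out/ω_in = -15/38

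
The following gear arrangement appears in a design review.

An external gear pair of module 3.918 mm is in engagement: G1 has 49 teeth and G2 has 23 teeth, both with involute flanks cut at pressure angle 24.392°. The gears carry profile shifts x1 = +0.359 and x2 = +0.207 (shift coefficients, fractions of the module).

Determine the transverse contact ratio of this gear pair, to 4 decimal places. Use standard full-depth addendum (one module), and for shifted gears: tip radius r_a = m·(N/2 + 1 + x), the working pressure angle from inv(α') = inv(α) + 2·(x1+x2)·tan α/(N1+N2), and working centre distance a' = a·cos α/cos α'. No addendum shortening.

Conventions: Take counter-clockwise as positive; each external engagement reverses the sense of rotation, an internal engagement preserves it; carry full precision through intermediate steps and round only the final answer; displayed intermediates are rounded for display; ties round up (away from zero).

1.4396

recognized (one external pair, fixed centres): single-mesh tooth geometry, m = 3.918, N1 = 49, N2 = 23
base radii: r_b1 = 87.422971, r_b2 = 41.035272
tip radii: r_a1 = 101.315562, r_a2 = 49.786026
inv(α') = inv(24.392°) + 2·(+0.359+0.207)·tan α/(49+23) = 0.03486033  ⇒  α' = 26.21787°
a' = a·cos α / cos α' = 141.0480·cos 24.392°/cos 26.21787° = 143.189493
action lengths: √(r_a1²−r_b1²) = 51.206125, √(r_a2²−r_b2²) = 28.191396
base pitch p_b = π·m·cos α = 11.210096
CR = (51.206125 + 28.191396 − 143.189493·sin 26.21787°)/11.210096 = 1.439635
contact ratio ≈ 1.4396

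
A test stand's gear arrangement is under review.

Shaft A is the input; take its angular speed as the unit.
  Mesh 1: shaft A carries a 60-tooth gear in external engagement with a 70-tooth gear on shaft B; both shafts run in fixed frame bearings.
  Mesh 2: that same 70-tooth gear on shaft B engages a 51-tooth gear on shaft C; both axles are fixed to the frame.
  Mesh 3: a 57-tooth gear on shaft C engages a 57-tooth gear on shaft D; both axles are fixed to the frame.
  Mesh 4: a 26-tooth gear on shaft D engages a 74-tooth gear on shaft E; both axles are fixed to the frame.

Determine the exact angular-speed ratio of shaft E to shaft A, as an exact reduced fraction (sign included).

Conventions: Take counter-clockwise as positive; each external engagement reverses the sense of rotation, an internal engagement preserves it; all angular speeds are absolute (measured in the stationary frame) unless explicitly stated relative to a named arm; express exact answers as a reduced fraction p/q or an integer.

260/629

class = fixed-axis compound train [4 meshes; 4 ratios multiply, 4 sense flips]
mesh 1 [60T→70T]: running ratio 6/7, sense −
mesh 2 [70T→51T]: running ratio 20/17, sense +
mesh 3 [57T→57T]: running ratio 20/17, sense −
mesh 4 [26T→74T]: running ratio 260/629, sense +
ω_out/ω_in = 260/629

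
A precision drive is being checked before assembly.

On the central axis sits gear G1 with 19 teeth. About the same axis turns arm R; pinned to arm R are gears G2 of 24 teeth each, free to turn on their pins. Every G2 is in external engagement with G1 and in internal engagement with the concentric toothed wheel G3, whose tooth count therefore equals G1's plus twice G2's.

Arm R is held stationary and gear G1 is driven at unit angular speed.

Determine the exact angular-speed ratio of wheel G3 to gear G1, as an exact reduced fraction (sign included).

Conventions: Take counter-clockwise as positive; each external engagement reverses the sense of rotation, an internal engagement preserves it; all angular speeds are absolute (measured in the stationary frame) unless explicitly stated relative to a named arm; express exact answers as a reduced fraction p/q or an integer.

-19/67

recognized (axles ride arm R): planetary set, 19/24/67 teeth
ring teeth: 19 + 2·24 = 67
19(ω_sun−ω_arm) = −67(ω_ring−ω_arm),  ω_arm = 0, ω_sun = 1
ω_ring = 0 − (19/67)(1−0) = -19/67
ω_out/ω_in = -19/67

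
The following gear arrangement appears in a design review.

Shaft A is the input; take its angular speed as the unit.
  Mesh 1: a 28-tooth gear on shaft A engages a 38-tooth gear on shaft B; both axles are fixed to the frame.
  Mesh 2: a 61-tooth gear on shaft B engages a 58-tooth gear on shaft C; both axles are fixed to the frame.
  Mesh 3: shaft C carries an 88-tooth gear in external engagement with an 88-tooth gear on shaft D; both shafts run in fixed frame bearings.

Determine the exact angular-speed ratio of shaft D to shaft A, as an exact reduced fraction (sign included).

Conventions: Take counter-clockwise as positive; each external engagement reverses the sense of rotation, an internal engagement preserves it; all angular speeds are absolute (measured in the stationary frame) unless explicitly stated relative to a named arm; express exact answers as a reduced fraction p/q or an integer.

class = fixed-axis compound train [3 meshes; 3 ratios multiply, 3 sense flips]
mesh 1 [28T→38T]: running ratio 14/19, sense −
mesh 2 [61T→58T]: running ratio 427/551, sense +
mesh 3 [88T→88T]: running ratio 427/551, sense −
ω_out/ω_in = -427/551

-427/551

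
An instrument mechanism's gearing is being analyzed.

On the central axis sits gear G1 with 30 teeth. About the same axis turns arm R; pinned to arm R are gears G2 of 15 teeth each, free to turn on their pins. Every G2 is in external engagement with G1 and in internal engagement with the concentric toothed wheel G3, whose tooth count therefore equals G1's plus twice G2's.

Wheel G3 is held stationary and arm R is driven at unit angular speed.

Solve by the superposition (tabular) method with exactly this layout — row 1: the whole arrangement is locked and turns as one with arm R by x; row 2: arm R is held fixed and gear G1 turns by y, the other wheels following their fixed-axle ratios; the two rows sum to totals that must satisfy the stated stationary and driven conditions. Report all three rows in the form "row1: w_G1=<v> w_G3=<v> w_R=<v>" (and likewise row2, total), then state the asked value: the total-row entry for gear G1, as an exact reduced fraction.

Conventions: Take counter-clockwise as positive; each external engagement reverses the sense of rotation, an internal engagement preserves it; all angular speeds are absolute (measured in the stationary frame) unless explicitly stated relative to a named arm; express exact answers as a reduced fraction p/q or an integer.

topology: planetary set — G1 30T / G2 15T / G3 60T, arm = carrier (Willis)
row 1 — lock + rotate with arm: ω_sun = ω_ring = ω_arm = x
row 2: sun turns y, ring = −(30/60)·y, arm 0
boundary: total ω_ring = x − (30/60)·y = 0 and total ω_arm = x = 1  ⇒  y = 2, x = 1
row 2 ring = −(30/60)·2 = -1
totals (row 1 + row 2): sun 1 + 2 = 3, ring 1 + (-1) = 0, arm 1 + 0 = 1
asked cell (total, sun) = 3

row1: w_G1=1 w_G3=1 w_R=1
row2: w_G1=2 w_G3=-1 w_R=0
total: w_G1=3 w_G3=0 w_R=1
asked value: 3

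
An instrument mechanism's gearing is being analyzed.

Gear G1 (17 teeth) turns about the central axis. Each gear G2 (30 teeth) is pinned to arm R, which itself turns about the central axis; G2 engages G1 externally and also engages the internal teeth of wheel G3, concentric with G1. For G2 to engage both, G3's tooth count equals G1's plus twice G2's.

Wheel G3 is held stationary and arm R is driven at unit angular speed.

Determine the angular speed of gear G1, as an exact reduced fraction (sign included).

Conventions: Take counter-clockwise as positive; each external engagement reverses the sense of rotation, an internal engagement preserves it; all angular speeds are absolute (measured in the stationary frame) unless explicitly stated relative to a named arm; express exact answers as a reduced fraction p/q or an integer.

94/17

topology: planetary set — G1 17T / G2 30T / G3 77T, arm = carrier (Willis)
ring teeth: 17 + 2·30 = 77
17(ω_sun−ω_arm) = −77(ω_ring−ω_arm),  ω_ring = 0, ω_arm = 1
ω_sun = 1 − (77/17)(0−1) = 94/17
exact speed ratio = 94/17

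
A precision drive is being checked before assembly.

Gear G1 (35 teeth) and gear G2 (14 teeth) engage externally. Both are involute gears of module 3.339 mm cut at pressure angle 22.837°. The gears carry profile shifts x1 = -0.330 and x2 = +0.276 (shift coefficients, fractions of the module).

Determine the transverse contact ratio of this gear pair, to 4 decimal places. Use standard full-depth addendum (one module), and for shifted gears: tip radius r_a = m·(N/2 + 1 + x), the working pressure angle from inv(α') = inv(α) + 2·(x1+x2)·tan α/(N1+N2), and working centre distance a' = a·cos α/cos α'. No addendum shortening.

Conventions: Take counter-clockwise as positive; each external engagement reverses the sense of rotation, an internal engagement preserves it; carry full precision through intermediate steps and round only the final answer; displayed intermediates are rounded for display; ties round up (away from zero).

1.4452

class = single-mesh tooth geometry [involute pair 35T × 14T, m = 3.339]
base radii: r_b1 = 53.852135, r_b2 = 21.540854
tip radii: r_a1 = 60.669630, r_a2 = 27.633564
inv(α') = inv(22.837°) + 2·(-0.330+0.276)·tan α/(35+14) = 0.02161235  ⇒  α' = 22.53263°
a' = a·cos α / cos α' = 81.8055·cos 22.837°/cos 22.53263° = 81.624052
action lengths: √(r_a1²−r_b1²) = 27.941932, √(r_a2²−r_b2²) = 17.309115
base pitch p_b = π·m·cos α = 9.667513
CR = (27.941932 + 17.309115 − 81.624052·sin 22.53263°)/9.667513 = 1.445246
contact ratio ≈ 1.4452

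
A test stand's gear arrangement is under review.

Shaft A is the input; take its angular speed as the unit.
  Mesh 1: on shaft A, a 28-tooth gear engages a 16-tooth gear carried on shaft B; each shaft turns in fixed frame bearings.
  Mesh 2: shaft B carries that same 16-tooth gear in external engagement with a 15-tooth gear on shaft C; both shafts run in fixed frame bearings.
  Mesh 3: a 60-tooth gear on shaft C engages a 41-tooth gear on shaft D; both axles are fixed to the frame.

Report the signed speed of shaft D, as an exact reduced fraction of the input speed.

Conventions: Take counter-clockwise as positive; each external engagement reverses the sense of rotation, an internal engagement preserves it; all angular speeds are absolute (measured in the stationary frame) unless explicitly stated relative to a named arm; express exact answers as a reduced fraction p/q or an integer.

3-mesh fixed-axis compound train (all bearings frame-fixed)
mesh 1 [28T→16T]: |ω|/ω_in = 1×28/16 = 7/4, sense flips to −
mesh 2 [16T→15T]: |ω|/ω_in = (7/4)×16/15 = 28/15, sense flips to +
mesh 3 [60T→41T]: |ω|/ω_in = (28/15)×60/41 = 112/41, sense flips to −
signed output speed (× input speed) = -112/41

-112/41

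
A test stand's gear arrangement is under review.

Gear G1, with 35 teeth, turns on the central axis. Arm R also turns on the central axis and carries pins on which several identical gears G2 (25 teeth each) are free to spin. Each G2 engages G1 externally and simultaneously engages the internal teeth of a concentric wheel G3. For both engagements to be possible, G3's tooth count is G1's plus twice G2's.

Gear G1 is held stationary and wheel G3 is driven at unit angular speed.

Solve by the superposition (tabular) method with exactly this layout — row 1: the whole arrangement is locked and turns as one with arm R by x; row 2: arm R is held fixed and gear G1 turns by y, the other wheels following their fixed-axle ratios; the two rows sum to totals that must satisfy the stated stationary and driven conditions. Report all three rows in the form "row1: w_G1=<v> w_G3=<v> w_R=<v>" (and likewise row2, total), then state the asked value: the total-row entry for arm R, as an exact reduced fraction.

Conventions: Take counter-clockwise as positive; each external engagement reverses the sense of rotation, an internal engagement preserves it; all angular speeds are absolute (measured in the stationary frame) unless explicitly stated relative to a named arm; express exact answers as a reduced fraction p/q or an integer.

recognized (axles ride arm R): planetary set, 35/25/85 teeth
row 1: whole set turns with the arm by x
row 2 (arm held, sun turns y): ω_ring = −(35/85)·y, ω_arm = 0
boundary: total ω_sun = x + y = 0 and total ω_ring = x − (35/85)·y = 1  ⇒  y = -17/24, x = 17/24
row 2 ring = −(35/85)·(-17/24) = 7/24
totals (row 1 + row 2): sun 17/24 + (-17/24) = 0, ring 17/24 + 7/24 = 1, arm 17/24 + 0 = 17/24
asked cell (total, arm) = 17/24

row1: w_G1=17/24 w_G3=17/24 w_R=17/24
row2: w_G1=-17/24 w_G3=7/24 w_R=0
total: w_G1=0 w_G3=1 w_R=17/24
asked value: 17/24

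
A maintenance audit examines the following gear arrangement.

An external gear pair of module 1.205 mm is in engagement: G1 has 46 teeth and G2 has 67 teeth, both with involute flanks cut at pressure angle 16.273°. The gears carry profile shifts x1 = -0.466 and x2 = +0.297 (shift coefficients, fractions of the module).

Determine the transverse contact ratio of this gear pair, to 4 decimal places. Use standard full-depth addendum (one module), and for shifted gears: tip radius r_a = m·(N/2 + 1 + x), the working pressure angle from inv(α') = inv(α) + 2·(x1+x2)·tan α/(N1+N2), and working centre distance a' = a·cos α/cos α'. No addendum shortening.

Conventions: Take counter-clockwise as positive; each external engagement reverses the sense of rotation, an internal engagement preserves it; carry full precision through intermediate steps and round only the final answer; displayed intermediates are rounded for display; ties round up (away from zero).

2.0672

recognized (one external pair, fixed centres): single-mesh tooth geometry, m = 1.205, N1 = 46, N2 = 67
base radii: r_b1 = 26.604666, r_b2 = 38.750275
tip radii: r_a1 = 28.358470, r_a2 = 41.930385
inv(α') = inv(16.273°) + 2·(-0.466+0.297)·tan α/(46+67) = 0.00701843  ⇒  α' = 15.66205°
a' = a·cos α / cos α' = 68.0825·cos 16.273°/cos 15.66205° = 67.875090
action lengths: √(r_a1²−r_b1²) = 9.818073, √(r_a2²−r_b2²) = 16.017908
base pitch p_b = π·m·cos α = 3.633958
CR = (9.818073 + 16.017908 − 67.875090·sin 15.66205°)/3.633958 = 2.067233
contact ratio ≈ 2.0672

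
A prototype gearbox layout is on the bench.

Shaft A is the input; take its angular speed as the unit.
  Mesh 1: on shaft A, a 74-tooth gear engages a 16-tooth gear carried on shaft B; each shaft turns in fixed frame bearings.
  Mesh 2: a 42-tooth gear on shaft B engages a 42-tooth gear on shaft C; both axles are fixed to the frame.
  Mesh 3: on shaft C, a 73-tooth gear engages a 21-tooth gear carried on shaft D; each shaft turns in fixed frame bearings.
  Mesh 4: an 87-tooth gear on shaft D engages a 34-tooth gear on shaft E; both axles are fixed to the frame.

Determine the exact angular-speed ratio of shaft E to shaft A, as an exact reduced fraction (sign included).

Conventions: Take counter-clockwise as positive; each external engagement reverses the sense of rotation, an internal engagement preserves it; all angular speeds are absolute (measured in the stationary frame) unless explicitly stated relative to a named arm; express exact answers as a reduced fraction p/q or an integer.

class = fixed-axis compound train [4 meshes; 4 ratios multiply, 4 sense flips]
mesh 1 [74T→16T]: running ratio 37/8, sense −
mesh 2 [42T→42T]: running ratio 37/8, sense +
mesh 3 [73T→21T]: running ratio 2701/168, sense −
mesh 4 [87T→34T]: running ratio 78329/1904, sense +
ω_out/ω_in = 78329/1904

78329/1904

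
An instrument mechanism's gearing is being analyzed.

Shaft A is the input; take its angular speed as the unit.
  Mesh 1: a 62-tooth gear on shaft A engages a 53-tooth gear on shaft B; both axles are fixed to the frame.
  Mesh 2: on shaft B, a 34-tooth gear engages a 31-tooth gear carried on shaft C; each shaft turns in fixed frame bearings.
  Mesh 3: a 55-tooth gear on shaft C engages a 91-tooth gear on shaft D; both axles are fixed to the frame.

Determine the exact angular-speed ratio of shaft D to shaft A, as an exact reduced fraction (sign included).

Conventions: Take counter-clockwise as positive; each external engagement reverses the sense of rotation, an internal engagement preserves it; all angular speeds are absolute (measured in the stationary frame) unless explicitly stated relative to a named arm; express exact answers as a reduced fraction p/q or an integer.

-3740/4823

class = fixed-axis compound train [3 meshes; 3 ratios multiply, 3 sense flips]
mesh 1 [62T→53T]: running ratio 62/53, sense −
mesh 2 [34T→31T]: running ratio 68/53, sense +
mesh 3 [55T→91T]: running ratio 3740/4823, sense −
ω_out/ω_in = -3740/4823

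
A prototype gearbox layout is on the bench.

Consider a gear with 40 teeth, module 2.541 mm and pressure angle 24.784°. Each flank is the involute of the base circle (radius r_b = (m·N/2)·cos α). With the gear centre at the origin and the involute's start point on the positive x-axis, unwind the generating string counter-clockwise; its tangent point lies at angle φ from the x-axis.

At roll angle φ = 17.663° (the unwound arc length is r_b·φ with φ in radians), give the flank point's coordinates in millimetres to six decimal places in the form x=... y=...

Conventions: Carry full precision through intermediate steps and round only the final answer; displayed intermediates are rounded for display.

x=48.279808 y=0.446315

topology: single-mesh involute geometry — m = 2.541, N = 40
pitch radius r_p = m·N/2 = 2.541·40/2 = 50.820000
base radius r_b = r_p·cos α = 50.820000·cos 24.784° = 46.139202
roll angle φ = 17.663° = 0.30827751 rad
x = r_b·(cos φ + φ·sin φ) = 48.279808
y = r_b·(sin φ − φ·cos φ) = 0.446315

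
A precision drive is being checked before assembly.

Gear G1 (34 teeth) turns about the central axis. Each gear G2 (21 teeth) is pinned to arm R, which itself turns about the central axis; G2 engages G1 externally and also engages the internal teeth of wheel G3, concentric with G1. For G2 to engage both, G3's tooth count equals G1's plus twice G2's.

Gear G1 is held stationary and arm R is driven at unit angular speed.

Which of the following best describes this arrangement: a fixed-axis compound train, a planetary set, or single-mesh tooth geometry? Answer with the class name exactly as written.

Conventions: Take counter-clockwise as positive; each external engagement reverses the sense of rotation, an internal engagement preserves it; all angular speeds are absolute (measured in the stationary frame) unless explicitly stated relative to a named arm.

class = planetary set [G3 = 34+2·21 = 76; Willis about the carrier]
classification: planetary set

planetary set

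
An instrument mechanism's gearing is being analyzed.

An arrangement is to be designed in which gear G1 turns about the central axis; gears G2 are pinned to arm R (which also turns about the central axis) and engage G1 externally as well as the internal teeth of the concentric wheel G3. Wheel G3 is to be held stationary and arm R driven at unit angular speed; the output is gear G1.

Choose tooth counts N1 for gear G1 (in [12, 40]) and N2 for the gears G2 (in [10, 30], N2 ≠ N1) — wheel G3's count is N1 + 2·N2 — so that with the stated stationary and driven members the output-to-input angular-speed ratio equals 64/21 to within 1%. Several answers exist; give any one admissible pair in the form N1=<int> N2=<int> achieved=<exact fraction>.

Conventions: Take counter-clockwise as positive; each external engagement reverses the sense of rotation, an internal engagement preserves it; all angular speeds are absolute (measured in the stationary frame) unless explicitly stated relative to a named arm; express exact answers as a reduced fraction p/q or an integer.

N1=21 N2=11 achieved=64/21

class = planetary set [ratio 64/21 wanted; Willis about the carrier]
Willis with ω_ring = 0: ω_sun/ω_arm = (N1+N3)/N1; set equal to 64/21  ⇒  N3/N1 = 64/21 − 1 = 43/21
N3 = N1 + 2·N2  ⇒  N2/N1 = (N3/N1 − 1)/2 = (43/21 − 1)/2 = 11/21
smallest multiple with N1 ≥ 12 and N2 ≥ 10: k = 1  ⇒  N1 = 1·21 = 21, N2 = 1·11 = 11 (N1 ≤ 40, N2 ≤ 30, N2 ≠ N1 ✓), N3 = 21 + 2·11 = 43
check: (N1+N3)/N1 with N1 = 21, N3 = 43 gives 64/21; |achieved − target| = 0 ≤ 16/525 ✓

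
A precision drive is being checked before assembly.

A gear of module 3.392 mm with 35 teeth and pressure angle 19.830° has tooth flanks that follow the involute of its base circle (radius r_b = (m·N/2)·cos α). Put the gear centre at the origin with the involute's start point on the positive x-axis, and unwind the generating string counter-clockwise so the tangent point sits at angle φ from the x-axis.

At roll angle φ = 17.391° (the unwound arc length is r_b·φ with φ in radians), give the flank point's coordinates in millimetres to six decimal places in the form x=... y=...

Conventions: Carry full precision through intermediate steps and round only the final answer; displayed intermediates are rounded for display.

x=58.353495 y=0.515733

topology: single-mesh involute geometry — m = 3.392, N = 35
pitch radius r_p = m·N/2 = 3.392·35/2 = 59.360000
base radius r_b = r_p·cos α = 59.360000·cos 19.830° = 55.840147
roll angle φ = 17.391° = 0.30353021 rad
x = r_b·(cos φ + φ·sin φ) = 58.353495
y = r_b·(sin φ − φ·cos φ) = 0.515733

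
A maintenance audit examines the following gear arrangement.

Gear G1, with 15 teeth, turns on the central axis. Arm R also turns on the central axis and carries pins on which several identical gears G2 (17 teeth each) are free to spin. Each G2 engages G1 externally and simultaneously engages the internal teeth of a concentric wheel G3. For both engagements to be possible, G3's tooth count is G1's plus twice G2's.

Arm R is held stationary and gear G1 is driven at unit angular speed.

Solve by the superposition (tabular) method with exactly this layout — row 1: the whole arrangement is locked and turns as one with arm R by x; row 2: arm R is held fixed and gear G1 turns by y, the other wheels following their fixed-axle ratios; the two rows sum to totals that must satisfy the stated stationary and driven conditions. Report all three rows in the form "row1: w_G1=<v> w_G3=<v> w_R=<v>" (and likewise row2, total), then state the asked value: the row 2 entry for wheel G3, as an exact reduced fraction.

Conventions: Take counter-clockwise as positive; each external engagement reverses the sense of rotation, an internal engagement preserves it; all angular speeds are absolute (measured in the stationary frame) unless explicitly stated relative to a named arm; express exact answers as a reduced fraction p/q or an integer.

row1: w_G1=0 w_G3=0 w_R=0
row2: w_G1=1 w_G3=-15/49 w_R=0
total: w_G1=1 w_G3=-15/49 w_R=0
asked value: -15/49

planetary set (15T centre, 17T on arm, 49T internal) — Willis relation
row 1: whole set turns with the arm by x
superposition row 2 [arm held]: sun y, ring −(15/49)·y, arm 0
boundary: total ω_arm = x = 0 and total ω_sun = x + y = 1  ⇒  y = 1, x = 0
row 2 ring = −(15/49)·1 = -15/49
totals (row 1 + row 2): sun 0 + 1 = 1, ring 0 + (-15/49) = -15/49, arm 0 + 0 = 0
asked cell (row2, ring) = -15/49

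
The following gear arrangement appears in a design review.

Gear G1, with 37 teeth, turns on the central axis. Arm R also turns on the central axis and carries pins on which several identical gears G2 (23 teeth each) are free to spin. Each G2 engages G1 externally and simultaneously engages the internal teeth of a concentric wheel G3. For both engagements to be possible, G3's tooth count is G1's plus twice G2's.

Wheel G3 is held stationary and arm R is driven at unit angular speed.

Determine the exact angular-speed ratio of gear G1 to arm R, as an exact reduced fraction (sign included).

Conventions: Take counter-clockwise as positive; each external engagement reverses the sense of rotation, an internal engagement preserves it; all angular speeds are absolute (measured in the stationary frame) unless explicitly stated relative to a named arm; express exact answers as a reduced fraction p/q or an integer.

class = planetary set [G3 = 37+2·23 = 83; Willis about the carrier]
ring teeth: 37 + 2·23 = 83
37(ω_sun−ω_arm) = −83(ω_ring−ω_arm),  ω_ring = 0, ω_arm = 1
ω_sun = 1 − (83/37)(0−1) = 120/37
ω_out/ω_in = 120/37

120/37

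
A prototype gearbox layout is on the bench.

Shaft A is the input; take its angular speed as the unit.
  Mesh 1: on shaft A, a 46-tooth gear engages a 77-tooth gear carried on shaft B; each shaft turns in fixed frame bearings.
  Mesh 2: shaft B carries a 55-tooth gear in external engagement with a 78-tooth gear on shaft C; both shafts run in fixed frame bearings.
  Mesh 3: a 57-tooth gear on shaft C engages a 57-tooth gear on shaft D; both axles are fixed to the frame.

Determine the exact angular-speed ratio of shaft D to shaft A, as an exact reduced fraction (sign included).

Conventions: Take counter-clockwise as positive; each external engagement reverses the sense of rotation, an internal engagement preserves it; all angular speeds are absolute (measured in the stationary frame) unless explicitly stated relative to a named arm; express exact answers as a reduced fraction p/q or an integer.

class = fixed-axis compound train [3 meshes; 3 ratios multiply, 3 sense flips]
mesh 1 [46T→77T]: running ratio 46/77, sense −
mesh 2 [55T→78T]: running ratio 115/273, sense +
mesh 3 [57T→57T]: running ratio 115/273, sense −
ω_out/ω_in = -115/273

-115/273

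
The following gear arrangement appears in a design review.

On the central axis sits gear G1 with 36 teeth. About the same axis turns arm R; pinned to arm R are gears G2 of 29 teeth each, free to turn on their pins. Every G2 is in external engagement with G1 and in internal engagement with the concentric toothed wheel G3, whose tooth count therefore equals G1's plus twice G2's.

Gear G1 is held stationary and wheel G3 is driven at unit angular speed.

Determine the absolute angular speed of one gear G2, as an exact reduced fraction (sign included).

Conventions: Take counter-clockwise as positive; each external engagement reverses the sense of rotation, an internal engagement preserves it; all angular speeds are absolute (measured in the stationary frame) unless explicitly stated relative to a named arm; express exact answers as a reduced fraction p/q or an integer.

topology: planetary set — G1 36T / G2 29T / G3 94T, arm = carrier (Willis)
ring teeth: 36 + 2·29 = 94
36(ω_sun−ω_arm) = −94(ω_ring−ω_arm),  ω_sun = 0, ω_ring = 1
36(0−ω_arm) = −94(1−ω_arm)  ⇒  130·ω_arm = 94  ⇒  ω_arm = 47/65
sun–planet mesh: 36·(0−47/65) = −29·(ω_p−ω_arm)  ⇒  ω_p−ω_arm = 1692/1885
ω_p = 47/65 + 1692/1885 = 47/29
exact speed ratio = 47/29

47/29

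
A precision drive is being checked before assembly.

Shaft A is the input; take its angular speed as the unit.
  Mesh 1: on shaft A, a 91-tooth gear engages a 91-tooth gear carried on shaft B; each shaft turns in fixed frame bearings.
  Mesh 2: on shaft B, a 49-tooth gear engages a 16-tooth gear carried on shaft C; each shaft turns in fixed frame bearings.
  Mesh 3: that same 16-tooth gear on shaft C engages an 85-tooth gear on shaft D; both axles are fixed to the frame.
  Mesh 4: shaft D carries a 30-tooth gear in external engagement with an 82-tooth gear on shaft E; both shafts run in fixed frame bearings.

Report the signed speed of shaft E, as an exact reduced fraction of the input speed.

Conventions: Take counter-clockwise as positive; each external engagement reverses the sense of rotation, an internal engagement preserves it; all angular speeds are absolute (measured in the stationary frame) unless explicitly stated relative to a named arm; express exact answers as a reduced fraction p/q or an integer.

4-mesh fixed-axis compound train (all bearings frame-fixed)
mesh 1 [91T→91T]: |ω|/ω_in = 1×91/91 = 1, sense flips to −
mesh 2 [49T→16T]: |ω|/ω_in = 1×49/16 = 49/16, sense flips to +
mesh 3 [16T→85T]: |ω|/ω_in = (49/16)×16/85 = 49/85, sense flips to −
mesh 4 [30T→82T]: |ω|/ω_in = (49/85)×30/82 = 147/697, sense flips to +
signed output speed (× input speed) = 147/697

147/697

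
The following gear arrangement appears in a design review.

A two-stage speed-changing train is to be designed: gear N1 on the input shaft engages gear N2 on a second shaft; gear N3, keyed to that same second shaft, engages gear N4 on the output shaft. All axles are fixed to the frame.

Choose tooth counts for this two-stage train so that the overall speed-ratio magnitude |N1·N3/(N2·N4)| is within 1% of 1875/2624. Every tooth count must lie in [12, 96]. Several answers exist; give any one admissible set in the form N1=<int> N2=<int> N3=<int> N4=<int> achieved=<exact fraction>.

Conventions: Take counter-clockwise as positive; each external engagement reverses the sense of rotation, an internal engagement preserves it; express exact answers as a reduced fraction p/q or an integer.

N1=25 N2=32 N3=75 N4=82 achieved=1875/2624

2-stage fixed-axis compound train for ratio 1875/2624
target = 1875/2624 in lowest terms: an exact hit needs N1·N3 = k·1875 and N2·N4 = k·2624 for one integer k, every count in [12, 96]; additionally prefer no 1:1 stage (N1 ≠ N2, N3 ≠ N4)
k = 1: N1·N3 = 1875 = 25·75, N2·N4 = 2624 = 32·82
achieved = 25·75/(32·82) = 1875/2624; |achieved − target| = 0 ≤ 75/10496 ✓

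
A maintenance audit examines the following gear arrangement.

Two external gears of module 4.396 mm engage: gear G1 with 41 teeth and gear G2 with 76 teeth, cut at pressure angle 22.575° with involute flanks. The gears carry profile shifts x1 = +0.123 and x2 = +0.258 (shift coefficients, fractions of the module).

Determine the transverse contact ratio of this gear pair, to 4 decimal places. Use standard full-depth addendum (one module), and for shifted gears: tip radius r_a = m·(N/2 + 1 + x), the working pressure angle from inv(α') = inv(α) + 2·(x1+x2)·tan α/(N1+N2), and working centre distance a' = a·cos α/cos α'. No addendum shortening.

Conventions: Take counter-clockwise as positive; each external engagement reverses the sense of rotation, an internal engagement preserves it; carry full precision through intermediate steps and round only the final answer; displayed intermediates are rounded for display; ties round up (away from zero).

1.6006

recognized (one external pair, fixed centres): single-mesh tooth geometry, m = 4.396, N1 = 41, N2 = 76
base radii: r_b1 = 83.212961, r_b2 = 154.248416
tip radii: r_a1 = 95.054708, r_a2 = 172.578168
inv(α') = inv(22.575°) + 2·(+0.123+0.258)·tan α/(41+76) = 0.02444759  ⇒  α' = 23.43543°
a' = a·cos α / cos α' = 257.1660·cos 22.575°/cos 23.43543° = 258.810991
action lengths: √(r_a1²−r_b1²) = 45.945626, √(r_a2²−r_b2²) = 77.399290
base pitch p_b = π·m·cos α = 12.752255
CR = (45.945626 + 77.399290 − 258.810991·sin 23.43543°)/12.752255 = 1.600644
contact ratio ≈ 1.6006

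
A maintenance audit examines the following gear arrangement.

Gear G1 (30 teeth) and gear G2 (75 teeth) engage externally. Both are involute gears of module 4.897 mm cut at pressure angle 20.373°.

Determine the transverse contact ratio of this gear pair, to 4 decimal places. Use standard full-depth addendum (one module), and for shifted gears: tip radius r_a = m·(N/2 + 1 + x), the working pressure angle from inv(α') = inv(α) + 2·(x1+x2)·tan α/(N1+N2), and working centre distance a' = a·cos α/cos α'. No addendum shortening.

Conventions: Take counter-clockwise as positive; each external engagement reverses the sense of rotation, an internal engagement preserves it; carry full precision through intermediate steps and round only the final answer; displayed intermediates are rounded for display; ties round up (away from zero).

1.7163

single-mesh involute tooth geometry (30T engaging 75T at module 4.897)
base radii: r_b1 = 68.860107, r_b2 = 172.150267
tip radii: r_a1 = 78.352000, r_a2 = 188.534500
no profile shift: α' = α, a' = a
action lengths: √(r_a1²−r_b1²) = 37.380765, √(r_a2²−r_b2²) = 76.873554
base pitch p_b = π·m·cos α = 14.422027
CR = (37.380765 + 76.873554 − 257.092500·sin 20.37300°)/14.422027 = 1.716307
contact ratio ≈ 1.7163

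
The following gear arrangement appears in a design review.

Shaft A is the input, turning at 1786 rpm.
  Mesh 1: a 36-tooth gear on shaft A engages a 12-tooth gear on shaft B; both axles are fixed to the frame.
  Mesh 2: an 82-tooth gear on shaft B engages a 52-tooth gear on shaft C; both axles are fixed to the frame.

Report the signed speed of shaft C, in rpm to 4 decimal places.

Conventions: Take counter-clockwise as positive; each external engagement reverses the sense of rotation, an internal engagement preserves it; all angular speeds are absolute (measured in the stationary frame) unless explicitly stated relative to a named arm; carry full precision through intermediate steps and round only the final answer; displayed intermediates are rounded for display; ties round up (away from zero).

class = fixed-axis compound train [2 meshes; 2 ratios multiply, 2 sense flips]
mesh 1 [36T→12T]: ω = 1786.0000×36/12 = 5358.0000 rpm, sense flips to −
mesh 2 [82T→52T]: ω = 5358.0000×82/52 = 8449.1538 rpm, sense flips to +
signed output speed = +8449.1538 rpm

+8449.1538 rpm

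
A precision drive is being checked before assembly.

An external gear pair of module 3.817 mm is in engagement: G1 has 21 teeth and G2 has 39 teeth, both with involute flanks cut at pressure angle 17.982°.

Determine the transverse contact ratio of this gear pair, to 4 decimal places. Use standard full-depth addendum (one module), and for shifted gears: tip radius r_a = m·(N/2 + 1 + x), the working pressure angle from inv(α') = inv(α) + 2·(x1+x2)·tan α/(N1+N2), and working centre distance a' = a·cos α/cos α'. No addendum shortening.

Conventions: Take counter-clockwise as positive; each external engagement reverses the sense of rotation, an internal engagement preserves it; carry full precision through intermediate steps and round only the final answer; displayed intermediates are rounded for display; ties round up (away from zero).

recognized (one external pair, fixed centres): single-mesh tooth geometry, m = 3.817, N1 = 21, N2 = 39
base radii: r_b1 = 38.120808, r_b2 = 70.795785
tip radii: r_a1 = 43.895500, r_a2 = 78.248500
no profile shift: α' = α, a' = a
action lengths: √(r_a1²−r_b1²) = 21.762788, √(r_a2²−r_b2²) = 33.328434
base pitch p_b = π·m·cos α = 11.405719
CR = (21.762788 + 33.328434 − 114.510000·sin 17.98200°)/11.405719 = 1.730702
contact ratio ≈ 1.7307

1.7307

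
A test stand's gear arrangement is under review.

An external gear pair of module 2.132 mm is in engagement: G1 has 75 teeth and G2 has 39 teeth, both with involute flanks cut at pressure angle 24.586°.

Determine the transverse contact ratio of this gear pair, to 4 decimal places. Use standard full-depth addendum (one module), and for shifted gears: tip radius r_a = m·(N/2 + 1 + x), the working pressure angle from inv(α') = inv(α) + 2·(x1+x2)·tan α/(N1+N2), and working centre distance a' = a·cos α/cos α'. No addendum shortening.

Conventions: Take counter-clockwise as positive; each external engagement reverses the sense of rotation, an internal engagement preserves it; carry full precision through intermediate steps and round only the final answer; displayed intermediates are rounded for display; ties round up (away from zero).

class = single-mesh tooth geometry [involute pair 75T × 39T, m = 2.132]
base radii: r_b1 = 72.701557, r_b2 = 37.804810
tip radii: r_a1 = 82.082000, r_a2 = 43.706000
no profile shift: α' = α, a' = a
action lengths: √(r_a1²−r_b1²) = 38.104309, √(r_a2²−r_b2²) = 21.931959
base pitch p_b = π·m·cos α = 6.090631
CR = (38.104309 + 21.931959 − 121.524000·sin 24.58600°)/6.090631 = 1.555694
contact ratio ≈ 1.5557

1.5557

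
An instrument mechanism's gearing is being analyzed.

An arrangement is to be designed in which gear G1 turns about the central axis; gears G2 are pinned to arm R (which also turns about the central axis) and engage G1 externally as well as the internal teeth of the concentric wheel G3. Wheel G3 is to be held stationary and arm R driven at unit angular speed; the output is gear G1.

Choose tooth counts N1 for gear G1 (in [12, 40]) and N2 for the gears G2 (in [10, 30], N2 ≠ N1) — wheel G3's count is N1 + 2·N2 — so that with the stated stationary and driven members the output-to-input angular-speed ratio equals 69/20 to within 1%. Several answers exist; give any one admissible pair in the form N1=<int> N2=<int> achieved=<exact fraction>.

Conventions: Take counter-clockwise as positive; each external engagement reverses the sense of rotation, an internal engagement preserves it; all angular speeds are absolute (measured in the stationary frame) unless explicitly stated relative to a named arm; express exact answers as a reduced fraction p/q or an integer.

topology: planetary set — design target 69/20, arm = carrier (Willis)
Willis with ω_ring = 0: ω_sun/ω_arm = (N1+N3)/N1; set equal to 69/20  ⇒  N3/N1 = 69/20 − 1 = 49/20
N3 = N1 + 2·N2  ⇒  N2/N1 = (N3/N1 − 1)/2 = (49/20 − 1)/2 = 29/40
smallest multiple with N1 ≥ 12 and N2 ≥ 10: k = 1  ⇒  N1 = 1·40 = 40, N2 = 1·29 = 29 (N1 ≤ 40, N2 ≤ 30, N2 ≠ N1 ✓), N3 = 40 + 2·29 = 98
check: (N1+N3)/N1 with N1 = 40, N3 = 98 gives 69/20; |achieved − target| = 0 ≤ 69/2000 ✓

N1=40 N2=29 achieved=69/20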